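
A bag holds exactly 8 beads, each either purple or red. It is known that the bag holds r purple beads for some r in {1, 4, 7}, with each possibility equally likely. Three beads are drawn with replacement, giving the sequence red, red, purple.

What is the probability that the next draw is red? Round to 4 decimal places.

Under each hypothesis, the probability of the observed sequence is: P(data | r = 1) = (7/8)(7/8)(1/8) = 0.095703; P(data | r = 4) = (4/8)(4/8)(4/8) = 0.125; P(data | r = 7) = (1/8)(1/8)(7/8) = 0.013672.
The prior-weighted likelihoods are 1/3 · 0.095703 = 0.031901, 1/3 · 0.125 = 0.041667, 1/3 · 0.013672 = 0.0045573; with total 0.078125.
Normalising, the posterior is P(r = 1 | data) = 0.40833, P(r = 4 | data) = 0.53333, P(r = 7 | data) = 0.058333.
Averaging over the posterior, P(red next | data) = (7/8)(0.40833) + (1/2)(0.53333) + (1/8)(0.058333) = 0.63125.

0.6313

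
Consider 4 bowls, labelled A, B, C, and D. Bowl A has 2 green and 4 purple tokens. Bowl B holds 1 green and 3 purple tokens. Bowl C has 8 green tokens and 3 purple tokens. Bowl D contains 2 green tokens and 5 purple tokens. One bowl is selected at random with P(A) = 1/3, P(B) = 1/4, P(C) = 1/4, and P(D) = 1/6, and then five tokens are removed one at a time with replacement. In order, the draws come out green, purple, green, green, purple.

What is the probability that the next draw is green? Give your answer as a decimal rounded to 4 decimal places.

The likelihood of the observed sequence under each hypothesis: P(data | bowl A) = (2/6)(4/6)(2/6)(2/6)(4/6) = 0.016461; P(data | bowl B) = (1/4)(3/4)(1/4)(1/4)(3/4) = 0.0087891; P(data | bowl C) = (8/11)(3/11)(8/11)(8/11)(3/11) = 0.028612; P(data | bowl D) = (2/7)(5/7)(2/7)(2/7)(5/7) = 0.0119.
Multiplying each by its prior: 1/3 · 0.016461 = 0.005487, 1/4 · 0.0087891 = 0.0021973, 1/4 · 0.028612 = 0.007153, 1/6 · 0.0119 = 0.0019833; summing to 0.016821.
The posterior is then P(bowl A | data) = 0.32621, P(bowl B | data) = 0.13063, P(bowl C | data) = 0.42525, P(bowl D | data) = 0.11791.
The predictive probability is P(green next | data) = (1/3)(0.32621) + (1/4)(0.13063) + (8/11)(0.42525) + (2/7)(0.11791) = 0.48436.

0.4844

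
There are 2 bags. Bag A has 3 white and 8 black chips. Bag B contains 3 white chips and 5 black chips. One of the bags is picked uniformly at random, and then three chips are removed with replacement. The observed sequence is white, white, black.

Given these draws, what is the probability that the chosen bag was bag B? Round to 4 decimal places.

0.6190

The likelihood of the observed sequence under each hypothesis: P(data | bag A) = (3/11)(3/11)(8/11) = 0.054095; P(data | bag B) = (3/8)(3/8)(5/8) = 0.087891.
Multiplying each by its prior: 1/2 · 0.054095 = 0.027047, 1/2 · 0.087891 = 0.043945; these sum to 0.070993.
So P(bag B | data) = (0.043945) / (0.070993) = 0.61901.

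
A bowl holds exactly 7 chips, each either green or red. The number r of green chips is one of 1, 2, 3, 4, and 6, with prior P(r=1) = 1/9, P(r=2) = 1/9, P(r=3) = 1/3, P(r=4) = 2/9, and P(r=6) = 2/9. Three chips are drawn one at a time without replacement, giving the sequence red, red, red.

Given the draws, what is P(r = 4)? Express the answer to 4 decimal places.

0.0455

The likelihood of the observed sequence under each hypothesis: P(data | r = 1) = (6/7)(5/6)(4/5) = 4/7; P(data | r = 2) = (5/7)(4/6)(3/5) = 2/7; P(data | r = 3) = (4/7)(3/6)(2/5) = 4/35; P(data | r = 4) = (3/7)(2/6)(1/5) = 1/35; P(data | r = 6) = (1/7)(0/6) = 0.
Multiplying each by its prior: 1/9 · 4/7 = 4/63, 1/9 · 2/7 = 2/63, 1/3 · 4/35 = 4/105, 2/9 · 1/35 = 2/315, 2/9 · 0 = 0; summing to 44/315.
Therefore the posterior P(r = 4 | data) = (2/315) / (44/315) = 1/22.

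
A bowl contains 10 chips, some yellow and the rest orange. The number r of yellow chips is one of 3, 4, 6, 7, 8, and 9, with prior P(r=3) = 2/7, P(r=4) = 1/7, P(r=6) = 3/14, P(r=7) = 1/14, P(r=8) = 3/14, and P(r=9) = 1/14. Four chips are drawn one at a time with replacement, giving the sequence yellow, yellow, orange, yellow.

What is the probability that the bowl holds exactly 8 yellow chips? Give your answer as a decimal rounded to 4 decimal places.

Under each hypothesis, the probability of the observed sequence is: P(data | r = 3) = (3/10)(3/10)(7/10)(3/10) = 0.0189; P(data | r = 4) = (4/10)(4/10)(6/10)(4/10) = 0.0384; P(data | r = 6) = (6/10)(6/10)(4/10)(6/10) = 0.0864; P(data | r = 7) = (7/10)(7/10)(3/10)(7/10) = 0.1029; P(data | r = 8) = (8/10)(8/10)(2/10)(8/10) = 0.1024; P(data | r = 9) = (9/10)(9/10)(1/10)(9/10) = 0.0729.
The prior-weighted likelihoods are 2/7 · 0.0189 = 0.0054, 1/7 · 0.0384 = 0.0054857, 3/14 · 0.0864 = 0.018514, 1/14 · 0.1029 = 0.00735, 3/14 · 0.1024 = 0.021943, 1/14 · 0.0729 = 0.0052071; with total 0.0639.
So P(r = 8 | data) = (0.021943) / (0.0639) = 0.34339.

0.3434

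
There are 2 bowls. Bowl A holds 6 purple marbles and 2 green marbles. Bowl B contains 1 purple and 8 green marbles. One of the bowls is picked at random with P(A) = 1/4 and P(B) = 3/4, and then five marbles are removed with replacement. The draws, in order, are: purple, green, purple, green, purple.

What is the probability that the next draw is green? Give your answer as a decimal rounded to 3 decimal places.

0.320

The likelihood of the observed sequence under each hypothesis: P(data | bowl A) = (6/8)(2/8)(6/8)(2/8)(6/8) = 0.026367; P(data | bowl B) = (1/9)(8/9)(1/9)(8/9)(1/9) = 0.0010838.
Multiplying each by its prior: 1/4 · 0.026367 = 0.0065918, 3/4 · 0.0010838 = 0.00081288; summing to 0.0074047.
Dividing through by the total gives posterior P(bowl A | data) = 0.89022, P(bowl B | data) = 0.10978.
Averaging over the posterior, P(green next | data) = (1/4)(0.89022) + (8/9)(0.10978) = 0.32014.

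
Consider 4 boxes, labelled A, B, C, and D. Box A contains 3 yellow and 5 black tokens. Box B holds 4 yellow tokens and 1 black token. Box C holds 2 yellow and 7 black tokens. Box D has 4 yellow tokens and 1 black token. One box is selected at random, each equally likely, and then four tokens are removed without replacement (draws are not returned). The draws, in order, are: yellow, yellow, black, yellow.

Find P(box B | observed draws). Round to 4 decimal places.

Compute the likelihood of the observed sequence for each case: P(data | box A) = (3/8)(2/7)(5/6)(1/5) = 0.017857; P(data | box B) = (4/5)(3/4)(1/3)(2/2) = 0.2; P(data | box C) = (2/9)(1/8)(7/7)(0/6) = 0; P(data | box D) = (4/5)(3/4)(1/3)(2/2) = 0.2.
The prior-weighted likelihoods are 1/4 · 0.017857 = 0.0044643, 1/4 · 0.2 = 0.05, 1/4 · 0 = 0, 1/4 · 0.2 = 0.05; summing to 0.10446.
Hence P(box B | data) = (0.05) / (0.10446) = 0.47863.

0.4786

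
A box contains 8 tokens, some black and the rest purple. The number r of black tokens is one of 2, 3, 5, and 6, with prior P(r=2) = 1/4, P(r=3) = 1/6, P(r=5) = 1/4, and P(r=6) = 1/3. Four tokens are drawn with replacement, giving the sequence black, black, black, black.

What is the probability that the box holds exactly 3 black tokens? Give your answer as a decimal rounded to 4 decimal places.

Under each hypothesis, the probability of the observed sequence is: P(data | r = 2) = (2/8)(2/8)(2/8)(2/8) = 0.0039062; P(data | r = 3) = (3/8)(3/8)(3/8)(3/8) = 0.019775; P(data | r = 5) = (5/8)(5/8)(5/8)(5/8) = 0.15259; P(data | r = 6) = (6/8)(6/8)(6/8)(6/8) = 0.31641.
Multiplying each by its prior: 1/4 · 0.0039062 = 0.00097656, 1/6 · 0.019775 = 0.0032959, 1/4 · 0.15259 = 0.038147, 1/3 · 0.31641 = 0.10547; with total 0.14789.
Hence P(r = 3 | data) = (0.0032959) / (0.14789) = 0.022286.

0.0223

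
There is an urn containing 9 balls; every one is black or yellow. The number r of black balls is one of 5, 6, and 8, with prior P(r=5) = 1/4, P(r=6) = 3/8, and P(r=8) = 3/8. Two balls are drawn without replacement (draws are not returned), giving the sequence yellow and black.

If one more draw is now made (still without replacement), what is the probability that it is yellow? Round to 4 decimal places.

0.2760

Compute the likelihood of the observed sequence for each case: P(data | r = 5) = (4/9)(5/8) = 5/18; P(data | r = 6) = (3/9)(6/8) = 1/4; P(data | r = 8) = (1/9)(8/8) = 1/9.
Weighting by the prior gives 1/4 · 5/18 = 5/72, 3/8 · 1/4 = 3/32, 3/8 · 1/9 = 1/24; with total 59/288.
The posterior is then P(r = 5 | data) = 20/59, P(r = 6 | data) = 27/59, P(r = 8 | data) = 12/59.
The predictive probability is P(yellow next | data) = (3/7)(20/59) + (2/7)(27/59) + (0)(12/59) = 114/413.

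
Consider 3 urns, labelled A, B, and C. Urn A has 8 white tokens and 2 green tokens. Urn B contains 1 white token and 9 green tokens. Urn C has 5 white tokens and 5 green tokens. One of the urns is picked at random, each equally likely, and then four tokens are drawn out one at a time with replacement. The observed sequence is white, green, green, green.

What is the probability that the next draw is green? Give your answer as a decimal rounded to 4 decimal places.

0.6921

Compute the likelihood of the observed sequence for each case: P(data | urn A) = (8/10)(2/10)(2/10)(2/10) = 0.0064; P(data | urn B) = (1/10)(9/10)(9/10)(9/10) = 0.0729; P(data | urn C) = (5/10)(5/10)(5/10)(5/10) = 0.0625.
Weighting by the prior gives 1/3 · 0.0064 = 0.0021333, 1/3 · 0.0729 = 0.0243, 1/3 · 0.0625 = 0.020833; these sum to 0.047267.
Dividing through by the total gives posterior P(urn A | data) = 0.045134, P(urn B | data) = 0.5141, P(urn C | data) = 0.44076.
The predictive probability is P(green next | data) = (1/5)(0.045134) + (9/10)(0.5141) + (1/2)(0.44076) = 0.6921.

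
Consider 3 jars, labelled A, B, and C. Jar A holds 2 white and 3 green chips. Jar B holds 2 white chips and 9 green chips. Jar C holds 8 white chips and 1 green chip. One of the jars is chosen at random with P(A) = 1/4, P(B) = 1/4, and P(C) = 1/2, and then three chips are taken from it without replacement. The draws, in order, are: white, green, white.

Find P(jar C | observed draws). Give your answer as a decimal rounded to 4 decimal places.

0.6528

Under each hypothesis, the probability of the observed sequence is: P(data | jar A) = (2/5)(3/4)(1/3) = 0.1; P(data | jar B) = (2/11)(9/10)(1/9) = 0.018182; P(data | jar C) = (8/9)(1/8)(7/7) = 0.11111.
Multiplying each by its prior: 1/4 · 0.1 = 0.025, 1/4 · 0.018182 = 0.0045455, 1/2 · 0.11111 = 0.055556; summing to 0.085101.
So P(jar C | data) = (0.055556) / (0.085101) = 0.65282.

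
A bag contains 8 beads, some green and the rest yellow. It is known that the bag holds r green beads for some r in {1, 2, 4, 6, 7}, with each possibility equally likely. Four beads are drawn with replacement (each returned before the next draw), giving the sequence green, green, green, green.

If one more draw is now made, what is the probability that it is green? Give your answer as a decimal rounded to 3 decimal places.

The likelihood of the observed sequence under each hypothesis: P(data | r = 1) = (1/8)(1/8)(1/8)(1/8) = 0.00024414; P(data | r = 2) = (2/8)(2/8)(2/8)(2/8) = 0.0039062; P(data | r = 4) = (4/8)(4/8)(4/8)(4/8) = 0.0625; P(data | r = 6) = (6/8)(6/8)(6/8)(6/8) = 0.31641; P(data | r = 7) = (7/8)(7/8)(7/8)(7/8) = 0.58618.
The prior-weighted likelihoods are 1/5 · 0.00024414 = 4.8828e-05, 1/5 · 0.0039062 = 0.00078125, 1/5 · 0.0625 = 0.0125, 1/5 · 0.31641 = 0.063281, 1/5 · 0.58618 = 0.11724; these sum to 0.19385.
Normalising, the posterior is P(r = 1 | data) = 0.00025189, P(r = 2 | data) = 0.0040302, P(r = 4 | data) = 0.064484, P(r = 6 | data) = 0.32645, P(r = 7 | data) = 0.60479.
So P(green next | data) = Σ P(green next | H) P(H | data) = (1/8)(0.00025189) + (1/4)(0.0040302) + (1/2)(0.064484) + (3/4)(0.32645) + (7/8)(0.60479) = 0.8073.

0.807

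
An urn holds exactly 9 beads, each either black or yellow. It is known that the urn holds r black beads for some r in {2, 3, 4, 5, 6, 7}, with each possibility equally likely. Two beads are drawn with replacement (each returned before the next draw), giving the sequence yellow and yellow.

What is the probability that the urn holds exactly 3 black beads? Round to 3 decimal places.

The likelihood of the observed sequence under each hypothesis: P(data | r = 2) = (7/9)(7/9) = 49/81; P(data | r = 3) = (6/9)(6/9) = 4/9; P(data | r = 4) = (5/9)(5/9) = 25/81; P(data | r = 5) = (4/9)(4/9) = 16/81; P(data | r = 6) = (3/9)(3/9) = 1/9; P(data | r = 7) = (2/9)(2/9) = 4/81.
Weighting by the prior gives 1/6 · 49/81 = 49/486, 1/6 · 4/9 = 2/27, 1/6 · 25/81 = 25/486, 1/6 · 16/81 = 8/243, 1/6 · 1/9 = 1/54, 1/6 · 4/81 = 2/243; summing to 139/486.
Hence P(r = 3 | data) = (2/27) / (139/486) = 36/139.

0.259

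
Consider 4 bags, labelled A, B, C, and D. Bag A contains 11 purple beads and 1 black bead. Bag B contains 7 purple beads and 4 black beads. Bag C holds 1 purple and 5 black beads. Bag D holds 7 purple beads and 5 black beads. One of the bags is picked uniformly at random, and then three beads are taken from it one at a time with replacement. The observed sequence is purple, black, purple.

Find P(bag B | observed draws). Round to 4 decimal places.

The likelihood of the observed sequence under each hypothesis: P(data | bag A) = (11/12)(1/12)(11/12) = 0.070023; P(data | bag B) = (7/11)(4/11)(7/11) = 0.14726; P(data | bag C) = (1/6)(5/6)(1/6) = 0.023148; P(data | bag D) = (7/12)(5/12)(7/12) = 0.14178.
Weighting by the prior gives 1/4 · 0.070023 = 0.017506, 1/4 · 0.14726 = 0.036814, 1/4 · 0.023148 = 0.005787, 1/4 · 0.14178 = 0.035446; these sum to 0.095553.
By Bayes' rule, P(bag B | data) = (0.036814) / (0.095553) = 0.38528.

0.3853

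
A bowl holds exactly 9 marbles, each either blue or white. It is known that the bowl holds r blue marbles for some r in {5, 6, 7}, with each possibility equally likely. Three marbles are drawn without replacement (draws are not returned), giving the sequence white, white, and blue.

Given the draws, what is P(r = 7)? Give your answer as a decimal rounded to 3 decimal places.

0.127

For each hypothesis, P(data | H) works out to: P(data | r = 5) = (4/9)(3/8)(5/7) = 5/42; P(data | r = 6) = (3/9)(2/8)(6/7) = 1/14; P(data | r = 7) = (2/9)(1/8)(7/7) = 1/36.
The prior-weighted likelihoods are 1/3 · 5/42 = 5/126, 1/3 · 1/14 = 1/42, 1/3 · 1/36 = 1/108; with total 55/756.
Therefore the posterior P(r = 7 | data) = (1/108) / (55/756) = 7/55.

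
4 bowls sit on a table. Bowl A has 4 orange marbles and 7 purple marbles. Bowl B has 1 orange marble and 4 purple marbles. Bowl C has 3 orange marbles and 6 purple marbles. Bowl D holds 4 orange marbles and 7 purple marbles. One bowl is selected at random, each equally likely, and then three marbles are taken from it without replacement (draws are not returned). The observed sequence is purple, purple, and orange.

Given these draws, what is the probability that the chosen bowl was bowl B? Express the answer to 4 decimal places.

Under each hypothesis, the probability of the observed sequence is: P(data | bowl A) = (7/11)(6/10)(4/9) = 0.1697; P(data | bowl B) = (4/5)(3/4)(1/3) = 0.2; P(data | bowl C) = (6/9)(5/8)(3/7) = 0.17857; P(data | bowl D) = (7/11)(6/10)(4/9) = 0.1697.
The prior-weighted likelihoods are 1/4 · 0.1697 = 0.042424, 1/4 · 0.2 = 0.05, 1/4 · 0.17857 = 0.044643, 1/4 · 0.1697 = 0.042424; these sum to 0.17949.
Hence P(bowl B | data) = (0.05) / (0.17949) = 0.27856.

0.2786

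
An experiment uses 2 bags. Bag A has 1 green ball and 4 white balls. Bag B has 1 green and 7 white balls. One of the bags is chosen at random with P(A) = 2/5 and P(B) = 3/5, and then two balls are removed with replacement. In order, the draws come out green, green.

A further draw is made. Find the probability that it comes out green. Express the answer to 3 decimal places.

0.172

The likelihood of the observed sequence under each hypothesis: P(data | bag A) = (1/5)(1/5) = 0.04; P(data | bag B) = (1/8)(1/8) = 0.015625.
The prior-weighted likelihoods are 2/5 · 0.04 = 0.016, 3/5 · 0.015625 = 0.009375; these sum to 0.025375.
Dividing through by the total gives posterior P(bag A | data) = 0.63054, P(bag B | data) = 0.36946.
The predictive probability is P(green next | data) = (1/5)(0.63054) + (1/8)(0.36946) = 0.17229.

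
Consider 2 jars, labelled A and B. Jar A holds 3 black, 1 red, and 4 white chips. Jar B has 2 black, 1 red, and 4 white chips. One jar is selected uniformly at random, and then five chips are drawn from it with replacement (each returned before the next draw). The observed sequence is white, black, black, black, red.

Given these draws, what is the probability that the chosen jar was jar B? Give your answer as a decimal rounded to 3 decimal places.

Compute the likelihood of the observed sequence for each case: P(data | jar A) = (4/8)(3/8)(3/8)(3/8)(1/8) = 0.0032959; P(data | jar B) = (4/7)(2/7)(2/7)(2/7)(1/7) = 0.001904.
Multiplying each by its prior: 1/2 · 0.0032959 = 0.0016479, 1/2 · 0.001904 = 0.00095198; with total 0.0025999.
Hence P(jar B | data) = (0.00095198) / (0.0025999) = 0.36616.

0.366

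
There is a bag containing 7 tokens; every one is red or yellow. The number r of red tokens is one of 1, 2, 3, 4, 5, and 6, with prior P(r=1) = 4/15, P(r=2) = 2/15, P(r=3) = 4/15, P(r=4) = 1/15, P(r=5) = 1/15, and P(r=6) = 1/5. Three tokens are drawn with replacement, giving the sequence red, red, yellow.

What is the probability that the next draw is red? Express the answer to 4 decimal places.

0.5611

For each hypothesis, P(data | H) works out to: P(data | r = 1) = (1/7)(1/7)(6/7) = 0.017493; P(data | r = 2) = (2/7)(2/7)(5/7) = 0.058309; P(data | r = 3) = (3/7)(3/7)(4/7) = 0.10496; P(data | r = 4) = (4/7)(4/7)(3/7) = 0.13994; P(data | r = 5) = (5/7)(5/7)(2/7) = 0.14577; P(data | r = 6) = (6/7)(6/7)(1/7) = 0.10496.
The prior-weighted likelihoods are 4/15 · 0.017493 = 0.0046647, 2/15 · 0.058309 = 0.0077745, 4/15 · 0.10496 = 0.027988, 1/15 · 0.13994 = 0.0093294, 1/15 · 0.14577 = 0.0097182, 1/5 · 0.10496 = 0.020991; with total 0.080466.
Dividing through by the total gives posterior P(r = 1 | data) = 0.057971, P(r = 2 | data) = 0.096618, P(r = 3 | data) = 0.34783, P(r = 4 | data) = 0.11594, P(r = 5 | data) = 0.12077, P(r = 6 | data) = 0.26087.
Averaging over the posterior, P(red next | data) = (1/7)(0.057971) + (2/7)(0.096618) + (3/7)(0.34783) + (4/7)(0.11594) + (5/7)(0.12077) + (6/7)(0.26087) = 0.56108.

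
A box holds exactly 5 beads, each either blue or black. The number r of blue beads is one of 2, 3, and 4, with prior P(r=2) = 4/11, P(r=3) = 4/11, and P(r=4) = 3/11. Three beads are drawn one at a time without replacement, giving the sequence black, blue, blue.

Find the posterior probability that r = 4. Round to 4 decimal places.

0.3333

Compute the likelihood of the observed sequence for each case: P(data | r = 2) = (3/5)(2/4)(1/3) = 1/10; P(data | r = 3) = (2/5)(3/4)(2/3) = 1/5; P(data | r = 4) = (1/5)(4/4)(3/3) = 1/5.
Multiplying each by its prior: 4/11 · 1/10 = 2/55, 4/11 · 1/5 = 4/55, 3/11 · 1/5 = 3/55; these sum to 9/55.
Hence P(r = 4 | data) = (3/55) / (9/55) = 1/3.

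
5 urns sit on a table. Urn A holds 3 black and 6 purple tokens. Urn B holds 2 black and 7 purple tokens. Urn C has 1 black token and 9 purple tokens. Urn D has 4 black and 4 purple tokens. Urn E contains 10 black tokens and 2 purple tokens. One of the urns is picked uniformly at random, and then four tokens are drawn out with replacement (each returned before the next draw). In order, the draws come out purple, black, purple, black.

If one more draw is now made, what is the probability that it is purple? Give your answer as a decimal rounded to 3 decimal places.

0.579

The likelihood of the observed sequence under each hypothesis: P(data | urn A) = (6/9)(3/9)(6/9)(3/9) = 0.049383; P(data | urn B) = (7/9)(2/9)(7/9)(2/9) = 0.029873; P(data | urn C) = (9/10)(1/10)(9/10)(1/10) = 0.0081; P(data | urn D) = (4/8)(4/8)(4/8)(4/8) = 0.0625; P(data | urn E) = (2/12)(10/12)(2/12)(10/12) = 0.01929.
Weighting by the prior gives 1/5 · 0.049383 = 0.0098765, 1/5 · 0.029873 = 0.0059747, 1/5 · 0.0081 = 0.00162, 1/5 · 0.0625 = 0.0125, 1/5 · 0.01929 = 0.003858; these sum to 0.033829.
The posterior is then P(urn A | data) = 0.29195, P(urn B | data) = 0.17661, P(urn C | data) = 0.047888, P(urn D | data) = 0.3695, P(urn E | data) = 0.11404.
Averaging over the posterior, P(purple next | data) = (2/3)(0.29195) + (7/9)(0.17661) + (9/10)(0.047888) + (1/2)(0.3695) + (1/6)(0.11404) = 0.57886.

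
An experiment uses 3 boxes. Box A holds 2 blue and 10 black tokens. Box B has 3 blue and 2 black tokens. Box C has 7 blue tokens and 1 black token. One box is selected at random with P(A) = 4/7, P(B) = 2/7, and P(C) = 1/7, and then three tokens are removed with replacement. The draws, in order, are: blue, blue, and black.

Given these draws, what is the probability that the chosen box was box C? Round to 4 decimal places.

Compute the likelihood of the observed sequence for each case: P(data | box A) = (2/12)(2/12)(10/12) = 0.023148; P(data | box B) = (3/5)(3/5)(2/5) = 0.144; P(data | box C) = (7/8)(7/8)(1/8) = 0.095703.
Multiplying each by its prior: 4/7 · 0.023148 = 0.013228, 2/7 · 0.144 = 0.041143, 1/7 · 0.095703 = 0.013672; with total 0.068042.
Hence P(box C | data) = (0.013672) / (0.068042) = 0.20093.

0.2009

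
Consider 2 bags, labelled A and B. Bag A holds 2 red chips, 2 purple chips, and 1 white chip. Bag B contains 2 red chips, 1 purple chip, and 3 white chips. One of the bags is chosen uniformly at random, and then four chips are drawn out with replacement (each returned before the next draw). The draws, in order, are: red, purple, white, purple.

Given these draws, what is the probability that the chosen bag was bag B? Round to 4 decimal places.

Under each hypothesis, the probability of the observed sequence is: P(data | bag A) = (2/5)(2/5)(1/5)(2/5) = 0.0128; P(data | bag B) = (2/6)(1/6)(3/6)(1/6) = 0.0046296.
Weighting by the prior gives 1/2 · 0.0128 = 0.0064, 1/2 · 0.0046296 = 0.0023148; summing to 0.0087148.
Therefore the posterior P(bag B | data) = (0.0023148) / (0.0087148) = 0.26562.

0.2656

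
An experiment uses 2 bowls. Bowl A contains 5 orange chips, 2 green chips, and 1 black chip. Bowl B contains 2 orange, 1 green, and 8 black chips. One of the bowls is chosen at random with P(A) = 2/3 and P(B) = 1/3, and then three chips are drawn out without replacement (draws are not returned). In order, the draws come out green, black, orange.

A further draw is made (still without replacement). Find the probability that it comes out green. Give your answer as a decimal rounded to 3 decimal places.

0.157

The likelihood of the observed sequence under each hypothesis: P(data | bowl A) = (2/8)(1/7)(5/6) = 0.029762; P(data | bowl B) = (1/11)(8/10)(2/9) = 0.016162.
Weighting by the prior gives 2/3 · 0.029762 = 0.019841, 1/3 · 0.016162 = 0.0053872; with total 0.025228.
The posterior is then P(bowl A | data) = 0.78646, P(bowl B | data) = 0.21354.
Averaging over the posterior, P(green next | data) = (1/5)(0.78646) + (0)(0.21354) = 0.15729.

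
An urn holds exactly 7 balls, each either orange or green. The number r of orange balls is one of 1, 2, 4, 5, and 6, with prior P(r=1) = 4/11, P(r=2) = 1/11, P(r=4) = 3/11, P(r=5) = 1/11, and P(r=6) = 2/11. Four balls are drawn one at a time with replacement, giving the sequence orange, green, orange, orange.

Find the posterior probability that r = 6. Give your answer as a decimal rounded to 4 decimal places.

0.3268

For each hypothesis, P(data | H) works out to: P(data | r = 1) = (1/7)(6/7)(1/7)(1/7) = 0.002499; P(data | r = 2) = (2/7)(5/7)(2/7)(2/7) = 0.01666; P(data | r = 4) = (4/7)(3/7)(4/7)(4/7) = 0.079967; P(data | r = 5) = (5/7)(2/7)(5/7)(5/7) = 0.10412; P(data | r = 6) = (6/7)(1/7)(6/7)(6/7) = 0.089963.
The prior-weighted likelihoods are 4/11 · 0.002499 = 0.00090871, 1/11 · 0.01666 = 0.0015145, 3/11 · 0.079967 = 0.021809, 1/11 · 0.10412 = 0.0094658, 2/11 · 0.089963 = 0.016357; these sum to 0.050055.
So P(r = 6 | data) = (0.016357) / (0.050055) = 0.32678.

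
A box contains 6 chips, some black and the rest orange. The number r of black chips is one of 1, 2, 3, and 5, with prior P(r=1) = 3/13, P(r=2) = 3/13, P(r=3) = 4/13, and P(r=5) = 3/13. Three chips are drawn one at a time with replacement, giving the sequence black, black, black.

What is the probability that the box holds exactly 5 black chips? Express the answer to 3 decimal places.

0.735

Under each hypothesis, the probability of the observed sequence is: P(data | r = 1) = (1/6)(1/6)(1/6) = 1/216; P(data | r = 2) = (2/6)(2/6)(2/6) = 1/27; P(data | r = 3) = (3/6)(3/6)(3/6) = 1/8; P(data | r = 5) = (5/6)(5/6)(5/6) = 125/216.
The prior-weighted likelihoods are 3/13 · 1/216 = 1/936, 3/13 · 1/27 = 1/117, 4/13 · 1/8 = 1/26, 3/13 · 125/216 = 125/936; these sum to 85/468.
Hence P(r = 5 | data) = (125/936) / (85/468) = 25/34.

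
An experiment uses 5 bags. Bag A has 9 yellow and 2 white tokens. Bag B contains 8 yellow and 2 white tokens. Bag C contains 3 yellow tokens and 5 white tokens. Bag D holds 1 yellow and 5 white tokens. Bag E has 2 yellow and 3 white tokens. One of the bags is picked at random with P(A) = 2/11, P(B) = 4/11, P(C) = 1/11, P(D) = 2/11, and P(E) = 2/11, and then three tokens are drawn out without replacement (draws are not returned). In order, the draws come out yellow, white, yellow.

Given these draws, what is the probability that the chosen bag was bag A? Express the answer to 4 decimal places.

0.2419

For each hypothesis, P(data | H) works out to: P(data | bag A) = (9/11)(2/10)(8/9) = 0.14545; P(data | bag B) = (8/10)(2/9)(7/8) = 0.15556; P(data | bag C) = (3/8)(5/7)(2/6) = 0.089286; P(data | bag D) = (1/6)(5/5)(0/4) = 0; P(data | bag E) = (2/5)(3/4)(1/3) = 0.1.
The prior-weighted likelihoods are 2/11 · 0.14545 = 0.026446, 4/11 · 0.15556 = 0.056566, 1/11 · 0.089286 = 0.0081169, 2/11 · 0 = 0, 2/11 · 0.1 = 0.018182; summing to 0.10931.
Therefore the posterior P(bag A | data) = (0.026446) / (0.10931) = 0.24194.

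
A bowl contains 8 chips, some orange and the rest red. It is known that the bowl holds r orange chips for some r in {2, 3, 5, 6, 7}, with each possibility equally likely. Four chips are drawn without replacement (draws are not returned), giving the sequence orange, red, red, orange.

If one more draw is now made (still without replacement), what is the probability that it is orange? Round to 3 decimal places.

0.500

Under each hypothesis, the probability of the observed sequence is: P(data | r = 2) = (2/8)(6/7)(5/6)(1/5) = 1/28; P(data | r = 3) = (3/8)(5/7)(4/6)(2/5) = 1/14; P(data | r = 5) = (5/8)(3/7)(2/6)(4/5) = 1/14; P(data | r = 6) = (6/8)(2/7)(1/6)(5/5) = 1/28; P(data | r = 7) = (7/8)(1/7)(0/6) = 0.
The prior-weighted likelihoods are 1/5 · 1/28 = 1/140, 1/5 · 1/14 = 1/70, 1/5 · 1/14 = 1/70, 1/5 · 1/28 = 1/140, 1/5 · 0 = 0; with total 3/70.
Normalising, the posterior is P(r = 2 | data) = 1/6, P(r = 3 | data) = 1/3, P(r = 5 | data) = 1/3, P(r = 6 | data) = 1/6, P(r = 7 | data) = 0.
Averaging over the posterior, P(orange next | data) = (0)(1/6) + (1/4)(1/3) + (3/4)(1/3) + (1)(1/6) = 1/2.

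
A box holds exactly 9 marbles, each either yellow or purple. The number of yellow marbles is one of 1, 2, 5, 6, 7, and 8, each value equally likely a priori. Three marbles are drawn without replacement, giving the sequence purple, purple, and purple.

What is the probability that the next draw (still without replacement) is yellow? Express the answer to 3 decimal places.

Under each hypothesis, the probability of the observed sequence is: P(data | r = 1) = (8/9)(7/8)(6/7) = 2/3; P(data | r = 2) = (7/9)(6/8)(5/7) = 5/12; P(data | r = 5) = (4/9)(3/8)(2/7) = 1/21; P(data | r = 6) = (3/9)(2/8)(1/7) = 1/84; P(data | r = 7) = (2/9)(1/8)(0/7) = 0; P(data | r = 8) = (1/9)(0/8) = 0.
Weighting by the prior gives 1/6 · 2/3 = 1/9, 1/6 · 5/12 = 5/72, 1/6 · 1/21 = 1/126, 1/6 · 1/84 = 1/504, 1/6 · 0 = 0, 1/6 · 0 = 0; with total 4/21.
Normalising, the posterior is P(r = 1 | data) = 7/12, P(r = 2 | data) = 35/96, P(r = 5 | data) = 1/24, P(r = 6 | data) = 1/96, P(r = 7 | data) = 0, P(r = 8 | data) = 0.
Averaging over the posterior, P(yellow next | data) = (1/6)(7/12) + (1/3)(35/96) + (5/6)(1/24) + (1)(1/96) = 19/72.

0.264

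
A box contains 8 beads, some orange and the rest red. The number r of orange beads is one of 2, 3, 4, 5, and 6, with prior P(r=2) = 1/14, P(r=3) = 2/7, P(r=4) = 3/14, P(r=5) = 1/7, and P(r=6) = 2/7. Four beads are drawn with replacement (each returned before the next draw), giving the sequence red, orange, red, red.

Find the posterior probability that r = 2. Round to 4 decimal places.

0.1366

The likelihood of the observed sequence under each hypothesis: P(data | r = 2) = (6/8)(2/8)(6/8)(6/8) = 0.10547; P(data | r = 3) = (5/8)(3/8)(5/8)(5/8) = 0.091553; P(data | r = 4) = (4/8)(4/8)(4/8)(4/8) = 0.0625; P(data | r = 5) = (3/8)(5/8)(3/8)(3/8) = 0.032959; P(data | r = 6) = (2/8)(6/8)(2/8)(2/8) = 0.011719.
The prior-weighted likelihoods are 1/14 · 0.10547 = 0.0075335, 2/7 · 0.091553 = 0.026158, 3/14 · 0.0625 = 0.013393, 1/7 · 0.032959 = 0.0047084, 2/7 · 0.011719 = 0.0033482; these sum to 0.055141.
By Bayes' rule, P(r = 2 | data) = (0.0075335) / (0.055141) = 0.13662.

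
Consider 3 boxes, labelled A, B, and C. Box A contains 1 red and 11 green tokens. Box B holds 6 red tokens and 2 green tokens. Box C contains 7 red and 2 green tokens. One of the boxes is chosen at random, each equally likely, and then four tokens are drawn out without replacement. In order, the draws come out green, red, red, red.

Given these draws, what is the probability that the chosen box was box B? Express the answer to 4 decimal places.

For each hypothesis, P(data | H) works out to: P(data | box A) = (11/12)(1/11)(0/10) = 0; P(data | box B) = (2/8)(6/7)(5/6)(4/5) = 1/7; P(data | box C) = (2/9)(7/8)(6/7)(5/6) = 5/36.
The prior-weighted likelihoods are 1/3 · 0 = 0, 1/3 · 1/7 = 1/21, 1/3 · 5/36 = 5/108; summing to 71/756.
By Bayes' rule, P(box B | data) = (1/21) / (71/756) = 36/71.

0.5070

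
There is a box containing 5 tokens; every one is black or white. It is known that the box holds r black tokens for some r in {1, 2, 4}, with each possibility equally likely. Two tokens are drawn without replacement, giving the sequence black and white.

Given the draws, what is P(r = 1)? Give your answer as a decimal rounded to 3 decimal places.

Compute the likelihood of the observed sequence for each case: P(data | r = 1) = (1/5)(4/4) = 1/5; P(data | r = 2) = (2/5)(3/4) = 3/10; P(data | r = 4) = (4/5)(1/4) = 1/5.
The prior-weighted likelihoods are 1/3 · 1/5 = 1/15, 1/3 · 3/10 = 1/10, 1/3 · 1/5 = 1/15; summing to 7/30.
By Bayes' rule, P(r = 1 | data) = (1/15) / (7/30) = 2/7.

0.286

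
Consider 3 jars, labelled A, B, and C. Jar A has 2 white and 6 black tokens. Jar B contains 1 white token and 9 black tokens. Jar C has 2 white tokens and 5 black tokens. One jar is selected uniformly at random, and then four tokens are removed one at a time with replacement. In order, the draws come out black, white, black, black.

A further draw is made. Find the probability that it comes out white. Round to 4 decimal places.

For each hypothesis, P(data | H) works out to: P(data | jar A) = (6/8)(2/8)(6/8)(6/8) = 0.10547; P(data | jar B) = (9/10)(1/10)(9/10)(9/10) = 0.0729; P(data | jar C) = (5/7)(2/7)(5/7)(5/7) = 0.10412.
Weighting by the prior gives 1/3 · 0.10547 = 0.035156, 1/3 · 0.0729 = 0.0243, 1/3 · 0.10412 = 0.034708; summing to 0.094164.
Normalising, the posterior is P(jar A | data) = 0.37335, P(jar B | data) = 0.25806, P(jar C | data) = 0.36859.
The predictive probability is P(white next | data) = (1/4)(0.37335) + (1/10)(0.25806) + (2/7)(0.36859) = 0.22445.

0.2245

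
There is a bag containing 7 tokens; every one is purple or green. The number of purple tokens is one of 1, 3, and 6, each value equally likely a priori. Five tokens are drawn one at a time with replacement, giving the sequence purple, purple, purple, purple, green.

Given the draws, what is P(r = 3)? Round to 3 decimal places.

0.199

For each hypothesis, P(data | H) works out to: P(data | r = 1) = (1/7)(1/7)(1/7)(1/7)(6/7) = 0.00035699; P(data | r = 3) = (3/7)(3/7)(3/7)(3/7)(4/7) = 0.019278; P(data | r = 6) = (6/7)(6/7)(6/7)(6/7)(1/7) = 0.077111.
Multiplying each by its prior: 1/3 · 0.00035699 = 0.000119, 1/3 · 0.019278 = 0.0064259, 1/3 · 0.077111 = 0.025704; summing to 0.032248.
By Bayes' rule, P(r = 3 | data) = (0.0064259) / (0.032248) = 0.19926.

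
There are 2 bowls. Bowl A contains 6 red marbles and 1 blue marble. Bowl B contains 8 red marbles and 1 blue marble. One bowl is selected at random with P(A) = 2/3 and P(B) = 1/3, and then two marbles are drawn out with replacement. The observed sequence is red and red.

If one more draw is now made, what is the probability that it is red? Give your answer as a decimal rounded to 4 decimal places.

0.8682

Under each hypothesis, the probability of the observed sequence is: P(data | bowl A) = (6/7)(6/7) = 0.73469; P(data | bowl B) = (8/9)(8/9) = 0.79012.
The prior-weighted likelihoods are 2/3 · 0.73469 = 0.4898, 1/3 · 0.79012 = 0.26337; these sum to 0.75317.
Normalising, the posterior is P(bowl A | data) = 0.65031, P(bowl B | data) = 0.34969.
So P(red next | data) = Σ P(red next | H) P(H | data) = (6/7)(0.65031) + (8/9)(0.34969) = 0.86824.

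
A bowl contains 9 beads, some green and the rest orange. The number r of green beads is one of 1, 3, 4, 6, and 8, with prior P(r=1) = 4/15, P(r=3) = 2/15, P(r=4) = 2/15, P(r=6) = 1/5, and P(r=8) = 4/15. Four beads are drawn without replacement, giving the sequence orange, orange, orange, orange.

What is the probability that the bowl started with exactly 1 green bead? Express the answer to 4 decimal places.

For each hypothesis, P(data | H) works out to: P(data | r = 1) = (8/9)(7/8)(6/7)(5/6) = 5/9; P(data | r = 3) = (6/9)(5/8)(4/7)(3/6) = 5/42; P(data | r = 4) = (5/9)(4/8)(3/7)(2/6) = 5/126; P(data | r = 6) = (3/9)(2/8)(1/7)(0/6) = 0; P(data | r = 8) = (1/9)(0/8) = 0.
The prior-weighted likelihoods are 4/15 · 5/9 = 4/27, 2/15 · 5/42 = 1/63, 2/15 · 5/126 = 1/189, 1/5 · 0 = 0, 4/15 · 0 = 0; summing to 32/189.
Therefore the posterior P(r = 1 | data) = (4/27) / (32/189) = 7/8.

0.8750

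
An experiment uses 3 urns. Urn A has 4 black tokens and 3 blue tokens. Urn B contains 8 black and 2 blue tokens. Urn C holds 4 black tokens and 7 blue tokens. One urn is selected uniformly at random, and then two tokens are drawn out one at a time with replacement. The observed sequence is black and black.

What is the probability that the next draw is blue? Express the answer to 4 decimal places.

0.3204

For each hypothesis, P(data | H) works out to: P(data | urn A) = (4/7)(4/7) = 0.32653; P(data | urn B) = (8/10)(8/10) = 0.64; P(data | urn C) = (4/11)(4/11) = 0.13223.
Multiplying each by its prior: 1/3 · 0.32653 = 0.10884, 1/3 · 0.64 = 0.21333, 1/3 · 0.13223 = 0.044077; with total 0.36625.
Dividing through by the total gives posterior P(urn A | data) = 0.29718, P(urn B | data) = 0.58247, P(urn C | data) = 0.12035.
Averaging over the posterior, P(blue next | data) = (3/7)(0.29718) + (1/5)(0.58247) + (7/11)(0.12035) = 0.32044.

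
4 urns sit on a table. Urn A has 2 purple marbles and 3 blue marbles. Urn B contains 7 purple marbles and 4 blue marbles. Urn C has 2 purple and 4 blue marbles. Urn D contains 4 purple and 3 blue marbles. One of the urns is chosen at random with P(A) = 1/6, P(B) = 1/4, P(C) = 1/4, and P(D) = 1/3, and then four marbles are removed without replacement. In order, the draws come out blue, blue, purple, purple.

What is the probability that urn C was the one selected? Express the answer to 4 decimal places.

0.2142

For each hypothesis, P(data | H) works out to: P(data | urn A) = (3/5)(2/4)(2/3)(1/2) = 0.1; P(data | urn B) = (4/11)(3/10)(7/9)(6/8) = 0.063636; P(data | urn C) = (4/6)(3/5)(2/4)(1/3) = 0.066667; P(data | urn D) = (3/7)(2/6)(4/5)(3/4) = 0.085714.
Multiplying each by its prior: 1/6 · 0.1 = 0.016667, 1/4 · 0.063636 = 0.015909, 1/4 · 0.066667 = 0.016667, 1/3 · 0.085714 = 0.028571; these sum to 0.077814.
Hence P(urn C | data) = (0.016667) / (0.077814) = 0.21419.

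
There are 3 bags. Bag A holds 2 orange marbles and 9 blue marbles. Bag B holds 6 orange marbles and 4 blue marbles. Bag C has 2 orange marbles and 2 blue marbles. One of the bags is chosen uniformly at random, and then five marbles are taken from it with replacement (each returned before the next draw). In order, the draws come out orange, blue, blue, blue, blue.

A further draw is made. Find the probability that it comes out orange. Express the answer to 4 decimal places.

The likelihood of the observed sequence under each hypothesis: P(data | bag A) = (2/11)(9/11)(9/11)(9/11)(9/11) = 0.081477; P(data | bag B) = (6/10)(4/10)(4/10)(4/10)(4/10) = 0.01536; P(data | bag C) = (2/4)(2/4)(2/4)(2/4)(2/4) = 0.03125.
The prior-weighted likelihoods are 1/3 · 0.081477 = 0.027159, 1/3 · 0.01536 = 0.00512, 1/3 · 0.03125 = 0.010417; with total 0.042696.
The posterior is then P(bag A | data) = 0.63611, P(bag B | data) = 0.11992, P(bag C | data) = 0.24397.
The predictive probability is P(orange next | data) = (2/11)(0.63611) + (3/5)(0.11992) + (1/2)(0.24397) = 0.30959.

0.3096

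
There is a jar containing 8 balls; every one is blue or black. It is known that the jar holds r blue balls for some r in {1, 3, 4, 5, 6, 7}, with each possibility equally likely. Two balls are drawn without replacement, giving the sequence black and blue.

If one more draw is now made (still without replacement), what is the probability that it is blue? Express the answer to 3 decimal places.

0.556

For each hypothesis, P(data | H) works out to: P(data | r = 1) = (7/8)(1/7) = 1/8; P(data | r = 3) = (5/8)(3/7) = 15/56; P(data | r = 4) = (4/8)(4/7) = 2/7; P(data | r = 5) = (3/8)(5/7) = 15/56; P(data | r = 6) = (2/8)(6/7) = 3/14; P(data | r = 7) = (1/8)(7/7) = 1/8.
Multiplying each by its prior: 1/6 · 1/8 = 1/48, 1/6 · 15/56 = 5/112, 1/6 · 2/7 = 1/21, 1/6 · 15/56 = 5/112, 1/6 · 3/14 = 1/28, 1/6 · 1/8 = 1/48; summing to 3/14.
Normalising, the posterior is P(r = 1 | data) = 7/72, P(r = 3 | data) = 5/24, P(r = 4 | data) = 2/9, P(r = 5 | data) = 5/24, P(r = 6 | data) = 1/6, P(r = 7 | data) = 7/72.
So P(blue next | data) = Σ P(blue next | H) P(H | data) = (0)(7/72) + (1/3)(5/24) + (1/2)(2/9) + (2/3)(5/24) + (5/6)(1/6) + (1)(7/72) = 5/9.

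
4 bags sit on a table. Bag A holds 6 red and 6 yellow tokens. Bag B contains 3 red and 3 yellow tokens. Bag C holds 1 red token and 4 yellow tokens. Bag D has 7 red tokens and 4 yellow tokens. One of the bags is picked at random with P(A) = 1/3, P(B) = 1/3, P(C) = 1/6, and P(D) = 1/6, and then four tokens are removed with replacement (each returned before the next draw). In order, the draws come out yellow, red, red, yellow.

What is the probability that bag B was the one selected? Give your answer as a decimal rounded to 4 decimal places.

0.3798

The likelihood of the observed sequence under each hypothesis: P(data | bag A) = (6/12)(6/12)(6/12)(6/12) = 0.0625; P(data | bag B) = (3/6)(3/6)(3/6)(3/6) = 0.0625; P(data | bag C) = (4/5)(1/5)(1/5)(4/5) = 0.0256; P(data | bag D) = (4/11)(7/11)(7/11)(4/11) = 0.053548.
Weighting by the prior gives 1/3 · 0.0625 = 0.020833, 1/3 · 0.0625 = 0.020833, 1/6 · 0.0256 = 0.0042667, 1/6 · 0.053548 = 0.0089247; summing to 0.054858.
Therefore the posterior P(bag B | data) = (0.020833) / (0.054858) = 0.37977.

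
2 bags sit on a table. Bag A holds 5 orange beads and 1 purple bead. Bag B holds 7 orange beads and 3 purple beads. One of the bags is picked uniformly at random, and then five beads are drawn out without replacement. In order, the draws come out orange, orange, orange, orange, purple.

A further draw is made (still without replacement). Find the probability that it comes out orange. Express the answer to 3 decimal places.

For each hypothesis, P(data | H) works out to: P(data | bag A) = (5/6)(4/5)(3/4)(2/3)(1/2) = 1/6; P(data | bag B) = (7/10)(6/9)(5/8)(4/7)(3/6) = 1/12.
Weighting by the prior gives 1/2 · 1/6 = 1/12, 1/2 · 1/12 = 1/24; summing to 1/8.
Dividing through by the total gives posterior P(bag A | data) = 2/3, P(bag B | data) = 1/3.
Averaging over the posterior, P(orange next | data) = (1)(2/3) + (3/5)(1/3) = 13/15.

0.867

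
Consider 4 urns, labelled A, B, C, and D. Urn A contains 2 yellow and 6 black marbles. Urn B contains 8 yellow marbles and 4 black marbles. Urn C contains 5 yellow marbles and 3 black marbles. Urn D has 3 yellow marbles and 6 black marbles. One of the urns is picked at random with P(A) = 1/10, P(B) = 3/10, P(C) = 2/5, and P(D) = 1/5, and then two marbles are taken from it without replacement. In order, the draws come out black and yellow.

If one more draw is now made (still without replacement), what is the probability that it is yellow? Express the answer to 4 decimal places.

Under each hypothesis, the probability of the observed sequence is: P(data | urn A) = (6/8)(2/7) = 0.21429; P(data | urn B) = (4/12)(8/11) = 0.24242; P(data | urn C) = (3/8)(5/7) = 0.26786; P(data | urn D) = (6/9)(3/8) = 0.25.
Weighting by the prior gives 1/10 · 0.21429 = 0.021429, 3/10 · 0.24242 = 0.072727, 2/5 · 0.26786 = 0.10714, 1/5 · 0.25 = 0.05; these sum to 0.2513.
Normalising, the posterior is P(urn A | data) = 0.085271, P(urn B | data) = 0.28941, P(urn C | data) = 0.42636, P(urn D | data) = 0.19897.
So P(yellow next | data) = Σ P(yellow next | H) P(H | data) = (1/6)(0.085271) + (7/10)(0.28941) + (2/3)(0.42636) + (2/7)(0.19897) = 0.55788.

0.5579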